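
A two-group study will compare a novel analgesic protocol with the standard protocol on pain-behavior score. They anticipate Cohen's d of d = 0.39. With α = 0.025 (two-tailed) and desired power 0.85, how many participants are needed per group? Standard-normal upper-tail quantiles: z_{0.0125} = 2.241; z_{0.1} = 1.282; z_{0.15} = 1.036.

n = 142 per group

For two independent groups with equal n: n = 2·((z_{α/2} + z_β) / d)².
z_{α/2} + z_β = 2.241 + 1.036 = 3.277.
n = 2 × (3.277 / 0.39)² = 2 × 8.403² = 2 × 70.60 = 141.2.
Round up to the next whole participant.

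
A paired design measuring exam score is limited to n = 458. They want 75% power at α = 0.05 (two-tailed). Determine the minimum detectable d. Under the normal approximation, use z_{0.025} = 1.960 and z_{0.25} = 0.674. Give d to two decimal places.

For a single sample (or paired design) of n = 458: d_min = (z_{α/2} + z_β)/√n.
z-sum = 1.960 + 0.674 = 2.634.
d_min = 2.634 / √458 = 2.634 / 21.401 = 0.123.

d_min ≈ 0.12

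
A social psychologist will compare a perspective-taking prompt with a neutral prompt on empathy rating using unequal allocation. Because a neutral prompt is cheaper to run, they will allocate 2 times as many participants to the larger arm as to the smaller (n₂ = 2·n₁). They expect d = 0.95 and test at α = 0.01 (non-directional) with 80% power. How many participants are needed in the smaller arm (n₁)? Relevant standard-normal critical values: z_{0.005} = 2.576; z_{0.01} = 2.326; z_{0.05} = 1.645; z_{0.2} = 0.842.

n₁ = 20

With allocation ratio k = n₂/n₁ = 2, Var(x̄₁−x̄₂) = σ²(1/n₁ + 1/(k·n₁)) = σ²·(k+1)/(k·n₁).
So n₁ = (1 + 1/k)·((z_{α/2} + z_β)/d)² = 1.500 × (3.418/0.95)².
n₁ = 1.500 × 12.94 = 19.4.
Round up: n₁ = 20, giving n₂ = 2 × 20 = 40.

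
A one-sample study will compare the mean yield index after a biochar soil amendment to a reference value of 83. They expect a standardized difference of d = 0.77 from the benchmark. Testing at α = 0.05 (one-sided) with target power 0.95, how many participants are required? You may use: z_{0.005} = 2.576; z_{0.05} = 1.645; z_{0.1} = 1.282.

For a one-sample test: n = ((z_{α} + z_β) / d)².
z_{α} + z_β = 1.645 + 1.645 = 3.290.
n = (3.290 / 0.77)² = 4.273² = 18.26.
Round up.

n = 19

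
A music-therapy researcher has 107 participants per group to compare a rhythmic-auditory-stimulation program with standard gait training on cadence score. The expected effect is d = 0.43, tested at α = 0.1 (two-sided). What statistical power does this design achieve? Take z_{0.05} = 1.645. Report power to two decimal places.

power ≈ 0.93

For two equal groups, power = Φ(d·√(n/2) − z_{α/2}).
d·√(n/2) = 0.43 × √(107/2) = 0.43 × 7.314 = 3.145.
z_β = 3.145 − 1.645 = 1.500.
Power = Φ(1.500) = 0.933.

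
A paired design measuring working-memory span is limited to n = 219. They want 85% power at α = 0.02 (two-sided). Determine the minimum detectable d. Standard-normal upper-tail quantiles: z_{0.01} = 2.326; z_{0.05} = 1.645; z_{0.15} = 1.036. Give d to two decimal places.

d_min ≈ 0.23

For a single sample (or paired design) of n = 219: d_min = (z_{α/2} + z_β)/√n.
z-sum = 2.326 + 1.036 = 3.362.
d_min = 3.362 / √219 = 3.362 / 14.799 = 0.227.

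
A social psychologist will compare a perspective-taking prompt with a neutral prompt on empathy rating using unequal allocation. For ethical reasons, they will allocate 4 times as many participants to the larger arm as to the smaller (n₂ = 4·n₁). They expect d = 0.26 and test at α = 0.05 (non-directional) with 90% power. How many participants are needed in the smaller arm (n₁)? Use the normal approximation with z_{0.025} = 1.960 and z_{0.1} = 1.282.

n₁ = 195

With allocation ratio k = n₂/n₁ = 4, Var(x̄₁−x̄₂) = σ²(1/n₁ + 1/(k·n₁)) = σ²·(k+1)/(k·n₁).
So n₁ = (1 + 1/k)·((z_{α/2} + z_β)/d)² = 1.250 × (3.242/0.26)².
n₁ = 1.250 × 155.48 = 194.4.
Round up: n₁ = 195, giving n₂ = 4 × 195 = 780.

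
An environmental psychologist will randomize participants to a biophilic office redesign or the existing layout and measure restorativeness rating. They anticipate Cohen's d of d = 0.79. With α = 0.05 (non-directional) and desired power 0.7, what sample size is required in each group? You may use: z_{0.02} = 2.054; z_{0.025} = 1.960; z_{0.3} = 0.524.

For two independent groups with equal n: n = 2·((z_{α/2} + z_β) / d)².
z_{α/2} + z_β = 1.960 + 0.524 = 2.484.
n = 2 × (2.484 / 0.79)² = 2 × 3.144² = 2 × 9.89 = 19.8.
Round up to the next whole participant.

n = 20 per group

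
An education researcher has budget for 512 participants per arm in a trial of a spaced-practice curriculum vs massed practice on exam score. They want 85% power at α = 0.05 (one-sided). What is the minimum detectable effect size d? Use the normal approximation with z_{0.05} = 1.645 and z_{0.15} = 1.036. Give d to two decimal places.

d_min ≈ 0.17

For two independent groups of n = 512 each: d_min = (z_{α} + z_β)·√(2/n).
z-sum = 1.645 + 1.036 = 2.681.
d_min = 2.681 × √(2/512) = 2.681 × 0.0625 = 0.168.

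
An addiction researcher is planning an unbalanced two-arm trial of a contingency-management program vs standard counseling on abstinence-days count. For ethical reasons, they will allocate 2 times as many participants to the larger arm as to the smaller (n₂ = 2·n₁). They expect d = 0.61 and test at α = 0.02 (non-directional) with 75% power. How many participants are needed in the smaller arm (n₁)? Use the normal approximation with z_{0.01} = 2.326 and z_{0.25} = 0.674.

n₁ = 37

With allocation ratio k = n₂/n₁ = 2, Var(x̄₁−x̄₂) = σ²(1/n₁ + 1/(k·n₁)) = σ²·(k+1)/(k·n₁).
So n₁ = (1 + 1/k)·((z_{α/2} + z_β)/d)² = 1.500 × (3.000/0.61)².
n₁ = 1.500 × 24.19 = 36.3.
Round up: n₁ = 37, giving n₂ = 2 × 37 = 74.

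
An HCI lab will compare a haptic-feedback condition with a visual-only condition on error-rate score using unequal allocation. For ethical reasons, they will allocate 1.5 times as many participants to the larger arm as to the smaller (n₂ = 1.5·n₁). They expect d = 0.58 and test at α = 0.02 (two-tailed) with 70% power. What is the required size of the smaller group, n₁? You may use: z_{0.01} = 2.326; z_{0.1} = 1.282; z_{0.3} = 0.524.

n₁ = 41

With allocation ratio k = n₂/n₁ = 1.5, Var(x̄₁−x̄₂) = σ²(1/n₁ + 1/(k·n₁)) = σ²·(k+1)/(k·n₁).
So n₁ = (1 + 1/k)·((z_{α/2} + z_β)/d)² = 1.667 × (2.850/0.58)².
n₁ = 1.667 × 24.15 = 40.2.
Round up: n₁ = 41, giving n₂ = ⌈1.5 × 41⌉ = ⌈61.5⌉ = 62.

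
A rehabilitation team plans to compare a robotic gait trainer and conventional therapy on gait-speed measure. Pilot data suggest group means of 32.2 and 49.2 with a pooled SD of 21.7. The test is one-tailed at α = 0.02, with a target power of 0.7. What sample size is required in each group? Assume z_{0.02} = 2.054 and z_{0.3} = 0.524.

n = 22 per group

Cohen's d = |M₁ − M₂| / SD_pooled = |32.2 − 49.2| / 21.7 = 17.0 / 21.7 = 0.783.
For two independent groups with equal n: n = 2·((z_{α} + z_β) / d)².
z_{α} + z_β = 2.054 + 0.524 = 2.578.
n = 2 × (2.578 / 0.783)² = 2 × 3.292² = 2 × 10.84 = 21.7.
Round up to the next whole participant.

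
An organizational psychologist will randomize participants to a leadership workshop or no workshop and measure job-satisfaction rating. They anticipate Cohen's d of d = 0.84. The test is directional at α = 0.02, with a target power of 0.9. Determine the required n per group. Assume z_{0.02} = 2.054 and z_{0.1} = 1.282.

For two independent groups with equal n: n = 2·((z_{α} + z_β) / d)².
z_{α} + z_β = 2.054 + 1.282 = 3.336.
n = 2 × (3.336 / 0.84)² = 2 × 3.971² = 2 × 15.77 = 31.5.
Round up to the next whole participant.

n = 32 per group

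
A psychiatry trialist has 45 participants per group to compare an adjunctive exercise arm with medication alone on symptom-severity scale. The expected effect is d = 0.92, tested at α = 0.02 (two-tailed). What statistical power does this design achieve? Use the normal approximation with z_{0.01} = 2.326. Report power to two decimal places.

power ≈ 0.98

For two equal groups, power = Φ(d·√(n/2) − z_{α/2}).
d·√(n/2) = 0.92 × √(45/2) = 0.92 × 4.743 = 4.364.
z_β = 4.364 − 2.326 = 2.038.
Power = Φ(2.038) = 0.979.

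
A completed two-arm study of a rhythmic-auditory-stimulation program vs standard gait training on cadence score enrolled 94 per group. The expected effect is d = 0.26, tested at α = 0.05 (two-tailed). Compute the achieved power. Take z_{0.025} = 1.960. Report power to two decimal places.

For two equal groups, power = Φ(d·√(n/2) − z_{α/2}).
d·√(n/2) = 0.26 × √(94/2) = 0.26 × 6.856 = 1.782.
z_β = 1.782 − 1.960 = -0.178.
Power = Φ(-0.178) = 0.430.

power ≈ 0.43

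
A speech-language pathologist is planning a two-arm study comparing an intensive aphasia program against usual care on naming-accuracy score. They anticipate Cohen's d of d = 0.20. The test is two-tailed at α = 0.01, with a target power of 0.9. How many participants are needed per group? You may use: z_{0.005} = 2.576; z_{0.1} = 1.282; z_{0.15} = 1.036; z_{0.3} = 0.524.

For two independent groups with equal n: n = 2·((z_{α/2} + z_β) / d)².
z_{α/2} + z_β = 2.576 + 1.282 = 3.858.
n = 2 × (3.858 / 0.20)² = 2 × 19.290² = 2 × 372.10 = 744.2.
Round up to the next whole participant.

n = 745 per group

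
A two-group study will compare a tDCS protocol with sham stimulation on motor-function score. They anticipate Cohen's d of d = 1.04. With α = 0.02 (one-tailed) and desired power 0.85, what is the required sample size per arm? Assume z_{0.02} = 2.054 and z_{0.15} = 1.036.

For two independent groups with equal n: n = 2·((z_{α} + z_β) / d)².
z_{α} + z_β = 2.054 + 1.036 = 3.090.
n = 2 × (3.090 / 1.04)² = 2 × 2.971² = 2 × 8.83 = 17.7.
Round up to the next whole participant.

n = 18 per group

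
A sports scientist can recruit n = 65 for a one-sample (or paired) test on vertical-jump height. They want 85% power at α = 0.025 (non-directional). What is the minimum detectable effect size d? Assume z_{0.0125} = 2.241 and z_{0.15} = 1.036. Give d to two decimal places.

d_min ≈ 0.41

For a single sample (or paired design) of n = 65: d_min = (z_{α/2} + z_β)/√n.
z-sum = 2.241 + 1.036 = 3.277.
d_min = 3.277 / √65 = 3.277 / 8.062 = 0.406.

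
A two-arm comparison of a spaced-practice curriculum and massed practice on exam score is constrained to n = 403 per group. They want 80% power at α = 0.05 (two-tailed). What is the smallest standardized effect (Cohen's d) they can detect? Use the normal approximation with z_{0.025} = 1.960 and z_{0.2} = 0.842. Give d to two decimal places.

For two independent groups of n = 403 each: d_min = (z_{α/2} + z_β)·√(2/n).
z-sum = 1.960 + 0.842 = 2.802.
d_min = 2.802 × √(2/403) = 2.802 × 0.0704 = 0.197.

d_min ≈ 0.20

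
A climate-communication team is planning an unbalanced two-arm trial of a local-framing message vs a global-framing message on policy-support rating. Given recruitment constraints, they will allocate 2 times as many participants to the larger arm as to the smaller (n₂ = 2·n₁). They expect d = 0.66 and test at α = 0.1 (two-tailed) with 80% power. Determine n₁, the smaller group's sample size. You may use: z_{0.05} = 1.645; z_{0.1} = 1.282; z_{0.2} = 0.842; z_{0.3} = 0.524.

n₁ = 22

With allocation ratio k = n₂/n₁ = 2, Var(x̄₁−x̄₂) = σ²(1/n₁ + 1/(k·n₁)) = σ²·(k+1)/(k·n₁).
So n₁ = (1 + 1/k)·((z_{α/2} + z_β)/d)² = 1.500 × (2.487/0.66)².
n₁ = 1.500 × 14.20 = 21.3.
Round up: n₁ = 22, giving n₂ = 2 × 22 = 44.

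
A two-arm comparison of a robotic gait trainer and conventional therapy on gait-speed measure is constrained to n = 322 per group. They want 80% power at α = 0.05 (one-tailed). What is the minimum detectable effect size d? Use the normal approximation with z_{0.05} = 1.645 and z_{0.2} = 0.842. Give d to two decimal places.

d_min ≈ 0.20

For two independent groups of n = 322 each: d_min = (z_{α} + z_β)·√(2/n).
z-sum = 1.645 + 0.842 = 2.487.
d_min = 2.487 × √(2/322) = 2.487 × 0.0788 = 0.196.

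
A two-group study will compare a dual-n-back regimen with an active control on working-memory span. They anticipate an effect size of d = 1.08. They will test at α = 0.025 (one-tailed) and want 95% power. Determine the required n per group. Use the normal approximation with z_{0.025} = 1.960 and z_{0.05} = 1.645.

n = 23 per group

For two independent groups with equal n: n = 2·((z_{α} + z_β) / d)².
z_{α} + z_β = 1.960 + 1.645 = 3.605.
n = 2 × (3.605 / 1.08)² = 2 × 3.338² = 2 × 11.14 = 22.3.
Round up to the next whole participant.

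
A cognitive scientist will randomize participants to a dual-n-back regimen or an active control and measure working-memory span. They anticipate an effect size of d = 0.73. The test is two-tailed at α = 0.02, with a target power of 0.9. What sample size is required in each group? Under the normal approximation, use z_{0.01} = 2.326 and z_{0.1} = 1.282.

n = 49 per group

For two independent groups with equal n: n = 2·((z_{α/2} + z_β) / d)².
z_{α/2} + z_β = 2.326 + 1.282 = 3.608.
n = 2 × (3.608 / 0.73)² = 2 × 4.942² = 2 × 24.43 = 48.9.
Round up to the next whole participant.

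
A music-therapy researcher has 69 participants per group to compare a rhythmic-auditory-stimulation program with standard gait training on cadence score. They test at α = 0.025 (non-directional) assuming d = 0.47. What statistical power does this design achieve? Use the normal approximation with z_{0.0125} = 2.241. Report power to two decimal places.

For two equal groups, power = Φ(d·√(n/2) − z_{α/2}).
d·√(n/2) = 0.47 × √(69/2) = 0.47 × 5.874 = 2.761.
z_β = 2.761 − 2.241 = 0.520.
Power = Φ(0.520) = 0.698.

power ≈ 0.70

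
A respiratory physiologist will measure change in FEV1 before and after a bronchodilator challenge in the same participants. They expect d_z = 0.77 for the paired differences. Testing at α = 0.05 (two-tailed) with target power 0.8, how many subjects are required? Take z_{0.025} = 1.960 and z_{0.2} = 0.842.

For a paired (one-sample on differences) test: n = ((z_{α/2} + z_β) / d)².
z_{α/2} + z_β = 1.960 + 0.842 = 2.802.
n = (2.802 / 0.77)² = 3.639² = 13.24.
Round up.

n = 14 pairs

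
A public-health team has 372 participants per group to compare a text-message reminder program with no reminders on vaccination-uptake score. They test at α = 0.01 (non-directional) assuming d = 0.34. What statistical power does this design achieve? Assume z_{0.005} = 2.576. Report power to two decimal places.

power ≈ 0.98

For two equal groups, power = Φ(d·√(n/2) − z_{α/2}).
d·√(n/2) = 0.34 × √(372/2) = 0.34 × 13.638 = 4.637.
z_β = 4.637 − 2.576 = 2.061.
Power = Φ(2.061) = 0.980.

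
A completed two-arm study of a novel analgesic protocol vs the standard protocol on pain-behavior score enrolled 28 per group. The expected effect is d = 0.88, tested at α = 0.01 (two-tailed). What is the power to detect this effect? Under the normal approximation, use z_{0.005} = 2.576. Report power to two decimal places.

For two equal groups, power = Φ(d·√(n/2) − z_{α/2}).
d·√(n/2) = 0.88 × √(28/2) = 0.88 × 3.742 = 3.293.
z_β = 3.293 − 2.576 = 0.717.
Power = Φ(0.717) = 0.763.

power ≈ 0.76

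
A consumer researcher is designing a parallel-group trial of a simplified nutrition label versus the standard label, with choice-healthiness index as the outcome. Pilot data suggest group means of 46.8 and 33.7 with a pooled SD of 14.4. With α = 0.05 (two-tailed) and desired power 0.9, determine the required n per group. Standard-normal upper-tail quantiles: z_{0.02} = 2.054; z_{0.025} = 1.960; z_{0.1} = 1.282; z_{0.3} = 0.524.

n = 26 per group

Cohen's d = |M₁ − M₂| / SD_pooled = |46.8 − 33.7| / 14.4 = 13.1 / 14.4 = 0.910.
For two independent groups with equal n: n = 2·((z_{α/2} + z_β) / d)².
z_{α/2} + z_β = 1.960 + 1.282 = 3.242.
n = 2 × (3.242 / 0.910)² = 2 × 3.563² = 2 × 12.69 = 25.4.
Round up to the next whole participant.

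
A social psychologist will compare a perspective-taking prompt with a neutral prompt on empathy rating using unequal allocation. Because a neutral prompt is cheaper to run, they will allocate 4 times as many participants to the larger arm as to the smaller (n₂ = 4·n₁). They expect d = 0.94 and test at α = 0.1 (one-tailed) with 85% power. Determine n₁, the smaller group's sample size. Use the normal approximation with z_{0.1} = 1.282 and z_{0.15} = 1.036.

n₁ = 8

With allocation ratio k = n₂/n₁ = 4, Var(x̄₁−x̄₂) = σ²(1/n₁ + 1/(k·n₁)) = σ²·(k+1)/(k·n₁).
So n₁ = (1 + 1/k)·((z_{α} + z_β)/d)² = 1.250 × (2.318/0.94)².
n₁ = 1.250 × 6.08 = 7.6.
Round up: n₁ = 8, giving n₂ = 4 × 8 = 32.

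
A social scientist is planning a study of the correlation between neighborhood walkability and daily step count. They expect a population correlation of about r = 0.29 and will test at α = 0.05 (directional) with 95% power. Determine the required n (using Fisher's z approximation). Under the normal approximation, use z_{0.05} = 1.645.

Fisher's z: C = ½·ln((1+r)/(1−r)) = ½·ln(1.8169) = 0.2986.
n = ((z_{α} + z_β)/C)² + 3.
(1.645 + 1.645) / 0.2986 = 3.290 / 0.2986 = 11.018.
n = 11.018² + 3 = 121.40 + 3 = 124.4.
Round up.

n = 125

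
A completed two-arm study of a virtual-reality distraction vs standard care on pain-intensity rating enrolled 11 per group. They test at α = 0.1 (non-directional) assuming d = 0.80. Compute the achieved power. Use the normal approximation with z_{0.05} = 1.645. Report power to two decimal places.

power ≈ 0.59

For two equal groups, power = Φ(d·√(n/2) − z_{α/2}).
d·√(n/2) = 0.80 × √(11/2) = 0.80 × 2.345 = 1.876.
z_β = 1.876 − 1.645 = 0.231.
Power = Φ(0.231) = 0.591.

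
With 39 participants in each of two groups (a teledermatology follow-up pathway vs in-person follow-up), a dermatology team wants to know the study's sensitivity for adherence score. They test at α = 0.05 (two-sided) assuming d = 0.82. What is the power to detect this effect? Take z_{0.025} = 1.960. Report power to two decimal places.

power ≈ 0.95

For two equal groups, power = Φ(d·√(n/2) − z_{α/2}).
d·√(n/2) = 0.82 × √(39/2) = 0.82 × 4.416 = 3.621.
z_β = 3.621 − 1.960 = 1.661.
Power = Φ(1.661) = 0.952.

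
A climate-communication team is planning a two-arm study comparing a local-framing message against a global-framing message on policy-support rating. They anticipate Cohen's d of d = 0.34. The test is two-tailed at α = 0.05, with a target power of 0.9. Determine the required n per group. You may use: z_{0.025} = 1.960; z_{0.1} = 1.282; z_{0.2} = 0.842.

For two independent groups with equal n: n = 2·((z_{α/2} + z_β) / d)².
z_{α/2} + z_β = 1.960 + 1.282 = 3.242.
n = 2 × (3.242 / 0.34)² = 2 × 9.535² = 2 × 90.92 = 181.8.
Round up to the next whole participant.

n = 182 per group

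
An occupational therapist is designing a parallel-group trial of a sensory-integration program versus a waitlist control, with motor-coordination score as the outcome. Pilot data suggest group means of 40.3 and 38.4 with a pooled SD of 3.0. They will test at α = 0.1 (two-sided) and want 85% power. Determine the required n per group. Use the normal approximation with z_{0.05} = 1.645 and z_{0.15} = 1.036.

Cohen's d = |M₁ − M₂| / SD_pooled = |40.3 − 38.4| / 3.0 = 1.9 / 3.0 = 0.633.
For two independent groups with equal n: n = 2·((z_{α/2} + z_β) / d)².
z_{α/2} + z_β = 1.645 + 1.036 = 2.681.
n = 2 × (2.681 / 0.633)² = 2 × 4.235² = 2 × 17.94 = 35.9.
Round up to the next whole participant.

n = 36 per group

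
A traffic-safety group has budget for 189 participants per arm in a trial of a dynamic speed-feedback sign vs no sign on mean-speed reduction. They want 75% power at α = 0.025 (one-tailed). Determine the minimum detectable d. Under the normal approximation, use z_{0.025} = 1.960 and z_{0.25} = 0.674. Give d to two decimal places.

For two independent groups of n = 189 each: d_min = (z_{α} + z_β)·√(2/n).
z-sum = 1.960 + 0.674 = 2.634.
d_min = 2.634 × √(2/189) = 2.634 × 0.1029 = 0.271.

d_min ≈ 0.27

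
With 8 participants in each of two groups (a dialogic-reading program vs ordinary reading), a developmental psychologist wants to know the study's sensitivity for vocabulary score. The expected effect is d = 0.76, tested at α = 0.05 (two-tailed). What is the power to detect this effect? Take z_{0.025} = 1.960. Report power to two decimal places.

For two equal groups, power = Φ(d·√(n/2) − z_{α/2}).
d·√(n/2) = 0.76 × √(8/2) = 0.76 × 2.000 = 1.520.
z_β = 1.520 − 1.960 = -0.440.
Power = Φ(-0.440) = 0.330.

power ≈ 0.33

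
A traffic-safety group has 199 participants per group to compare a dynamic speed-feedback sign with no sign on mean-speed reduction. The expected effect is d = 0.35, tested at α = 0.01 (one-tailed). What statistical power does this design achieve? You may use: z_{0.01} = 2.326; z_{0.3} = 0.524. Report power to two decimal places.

For two equal groups, power = Φ(d·√(n/2) − z_{α}).
d·√(n/2) = 0.35 × √(199/2) = 0.35 × 9.975 = 3.491.
z_β = 3.491 − 2.326 = 1.165.
Power = Φ(1.165) = 0.878.

power ≈ 0.88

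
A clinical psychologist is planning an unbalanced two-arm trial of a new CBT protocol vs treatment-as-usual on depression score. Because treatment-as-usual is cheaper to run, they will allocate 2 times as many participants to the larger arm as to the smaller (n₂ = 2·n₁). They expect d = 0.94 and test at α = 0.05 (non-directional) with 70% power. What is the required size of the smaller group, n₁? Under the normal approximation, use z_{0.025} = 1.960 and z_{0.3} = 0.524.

With allocation ratio k = n₂/n₁ = 2, Var(x̄₁−x̄₂) = σ²(1/n₁ + 1/(k·n₁)) = σ²·(k+1)/(k·n₁).
So n₁ = (1 + 1/k)·((z_{α/2} + z_β)/d)² = 1.500 × (2.484/0.94)².
n₁ = 1.500 × 6.98 = 10.5.
Round up: n₁ = 11, giving n₂ = 2 × 11 = 22.

n₁ = 11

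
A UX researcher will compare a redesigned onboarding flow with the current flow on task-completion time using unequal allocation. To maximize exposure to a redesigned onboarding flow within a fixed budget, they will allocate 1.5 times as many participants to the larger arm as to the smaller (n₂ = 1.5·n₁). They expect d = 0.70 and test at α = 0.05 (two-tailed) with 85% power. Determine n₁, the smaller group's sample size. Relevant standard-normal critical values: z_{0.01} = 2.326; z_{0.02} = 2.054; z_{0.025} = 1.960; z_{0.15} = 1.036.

n₁ = 31

With allocation ratio k = n₂/n₁ = 1.5, Var(x̄₁−x̄₂) = σ²(1/n₁ + 1/(k·n₁)) = σ²·(k+1)/(k·n₁).
So n₁ = (1 + 1/k)·((z_{α/2} + z_β)/d)² = 1.667 × (2.996/0.70)².
n₁ = 1.667 × 18.32 = 30.5.
Round up: n₁ = 31, giving n₂ = ⌈1.5 × 31⌉ = ⌈46.5⌉ = 47.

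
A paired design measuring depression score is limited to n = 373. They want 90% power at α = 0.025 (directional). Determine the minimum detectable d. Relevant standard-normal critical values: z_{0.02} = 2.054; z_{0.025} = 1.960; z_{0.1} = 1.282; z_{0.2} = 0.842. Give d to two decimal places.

For a single sample (or paired design) of n = 373: d_min = (z_{α} + z_β)/√n.
z-sum = 1.960 + 1.282 = 3.242.
d_min = 3.242 / √373 = 3.242 / 19.313 = 0.168.

d_min ≈ 0.17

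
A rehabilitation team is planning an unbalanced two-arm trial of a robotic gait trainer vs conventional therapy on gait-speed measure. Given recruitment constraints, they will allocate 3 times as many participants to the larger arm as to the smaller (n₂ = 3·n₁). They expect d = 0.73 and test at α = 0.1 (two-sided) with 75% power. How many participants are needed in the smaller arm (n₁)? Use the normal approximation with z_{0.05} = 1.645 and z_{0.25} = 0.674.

With allocation ratio k = n₂/n₁ = 3, Var(x̄₁−x̄₂) = σ²(1/n₁ + 1/(k·n₁)) = σ²·(k+1)/(k·n₁).
So n₁ = (1 + 1/k)·((z_{α/2} + z_β)/d)² = 1.333 × (2.319/0.73)².
n₁ = 1.333 × 10.09 = 13.5.
Round up: n₁ = 14, giving n₂ = 3 × 14 = 42.

n₁ = 14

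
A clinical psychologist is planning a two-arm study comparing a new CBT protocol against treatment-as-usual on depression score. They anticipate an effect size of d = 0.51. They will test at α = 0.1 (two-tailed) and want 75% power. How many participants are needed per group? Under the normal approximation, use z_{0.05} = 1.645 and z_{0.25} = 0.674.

n = 42 per group

For two independent groups with equal n: n = 2·((z_{α/2} + z_β) / d)².
z_{α/2} + z_β = 1.645 + 0.674 = 2.319.
n = 2 × (2.319 / 0.51)² = 2 × 4.547² = 2 × 20.68 = 41.4.
Round up to the next whole participant.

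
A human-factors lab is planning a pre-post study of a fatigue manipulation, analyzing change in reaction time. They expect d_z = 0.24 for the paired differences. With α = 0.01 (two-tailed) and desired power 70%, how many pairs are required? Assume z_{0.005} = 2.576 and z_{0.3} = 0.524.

n = 167 pairs

For a paired (one-sample on differences) test: n = ((z_{α/2} + z_β) / d)².
z_{α/2} + z_β = 2.576 + 0.524 = 3.100.
n = (3.100 / 0.24)² = 12.917² = 166.84.
Round up.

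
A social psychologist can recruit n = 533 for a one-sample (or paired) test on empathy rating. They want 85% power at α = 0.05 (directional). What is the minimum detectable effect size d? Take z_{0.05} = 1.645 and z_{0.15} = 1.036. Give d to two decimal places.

d_min ≈ 0.12

For a single sample (or paired design) of n = 533: d_min = (z_{α} + z_β)/√n.
z-sum = 1.645 + 1.036 = 2.681.
d_min = 2.681 / √533 = 2.681 / 23.087 = 0.116.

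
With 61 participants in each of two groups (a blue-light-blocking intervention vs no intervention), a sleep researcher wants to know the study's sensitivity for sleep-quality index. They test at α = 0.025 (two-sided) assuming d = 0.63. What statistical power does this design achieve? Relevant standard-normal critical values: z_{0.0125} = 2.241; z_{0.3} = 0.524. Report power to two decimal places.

power ≈ 0.89

For two equal groups, power = Φ(d·√(n/2) − z_{α/2}).
d·√(n/2) = 0.63 × √(61/2) = 0.63 × 5.523 = 3.479.
z_β = 3.479 − 2.241 = 1.238.
Power = Φ(1.238) = 0.892.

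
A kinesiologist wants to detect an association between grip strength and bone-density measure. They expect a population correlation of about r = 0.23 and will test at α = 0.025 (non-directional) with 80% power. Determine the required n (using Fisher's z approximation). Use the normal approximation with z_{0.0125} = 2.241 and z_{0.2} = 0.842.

Fisher's z: C = ½·ln((1+r)/(1−r)) = ½·ln(1.5974) = 0.2342.
n = ((z_{α/2} + z_β)/C)² + 3.
(2.241 + 0.842) / 0.2342 = 3.083 / 0.2342 = 13.164.
n = 13.164² + 3 = 173.29 + 3 = 176.3.
Round up.

n = 177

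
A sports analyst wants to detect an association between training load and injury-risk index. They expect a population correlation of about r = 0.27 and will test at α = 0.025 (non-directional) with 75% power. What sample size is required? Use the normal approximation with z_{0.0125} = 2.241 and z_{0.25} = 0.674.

n = 114

Fisher's z: C = ½·ln((1+r)/(1−r)) = ½·ln(1.7397) = 0.2769.
n = ((z_{α/2} + z_β)/C)² + 3.
(2.241 + 0.674) / 0.2769 = 2.915 / 0.2769 = 10.527.
n = 10.527² + 3 = 110.82 + 3 = 113.8.
Round up.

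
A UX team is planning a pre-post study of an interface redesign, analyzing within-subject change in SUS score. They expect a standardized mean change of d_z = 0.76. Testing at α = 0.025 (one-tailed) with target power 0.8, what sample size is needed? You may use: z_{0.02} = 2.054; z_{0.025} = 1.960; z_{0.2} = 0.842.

For a paired (one-sample on differences) test: n = ((z_{α} + z_β) / d)².
z_{α} + z_β = 1.960 + 0.842 = 2.802.
n = (2.802 / 0.76)² = 3.687² = 13.59.
Round up.

n = 14 pairs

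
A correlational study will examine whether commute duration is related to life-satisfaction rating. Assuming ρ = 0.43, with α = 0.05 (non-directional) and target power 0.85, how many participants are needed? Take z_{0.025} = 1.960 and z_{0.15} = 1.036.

n = 46

Fisher's z: C = ½·ln((1+r)/(1−r)) = ½·ln(2.5088) = 0.4599.
n = ((z_{α/2} + z_β)/C)² + 3.
(1.960 + 1.036) / 0.4599 = 2.996 / 0.4599 = 6.514.
n = 6.514² + 3 = 42.44 + 3 = 45.4.
Round up.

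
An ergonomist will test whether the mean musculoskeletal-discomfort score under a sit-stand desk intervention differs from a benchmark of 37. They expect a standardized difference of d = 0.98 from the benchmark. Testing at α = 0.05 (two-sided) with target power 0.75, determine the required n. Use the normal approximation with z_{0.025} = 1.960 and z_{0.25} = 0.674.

n = 8

For a one-sample test: n = ((z_{α/2} + z_β) / d)².
z_{α/2} + z_β = 1.960 + 0.674 = 2.634.
n = (2.634 / 0.98)² = 2.688² = 7.22.
Round up.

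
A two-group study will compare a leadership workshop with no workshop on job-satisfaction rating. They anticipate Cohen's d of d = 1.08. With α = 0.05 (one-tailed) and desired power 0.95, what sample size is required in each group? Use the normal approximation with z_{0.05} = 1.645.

For two independent groups with equal n: n = 2·((z_{α} + z_β) / d)².
z_{α} + z_β = 1.645 + 1.645 = 3.290.
n = 2 × (3.290 / 1.08)² = 2 × 3.046² = 2 × 9.28 = 18.6.
Round up to the next whole participant.

n = 19 per group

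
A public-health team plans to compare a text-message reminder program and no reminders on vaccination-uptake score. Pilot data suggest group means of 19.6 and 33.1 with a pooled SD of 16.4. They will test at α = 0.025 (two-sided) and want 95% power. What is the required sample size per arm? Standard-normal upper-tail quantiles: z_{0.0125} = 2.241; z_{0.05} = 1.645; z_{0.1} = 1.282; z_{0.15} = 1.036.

n = 45 per group

Cohen's d = |M₁ − M₂| / SD_pooled = |19.6 − 33.1| / 16.4 = 13.5 / 16.4 = 0.823.
For two independent groups with equal n: n = 2·((z_{α/2} + z_β) / d)².
z_{α/2} + z_β = 2.241 + 1.645 = 3.886.
n = 2 × (3.886 / 0.823)² = 2 × 4.722² = 2 × 22.29 = 44.6.
Round up to the next whole participant.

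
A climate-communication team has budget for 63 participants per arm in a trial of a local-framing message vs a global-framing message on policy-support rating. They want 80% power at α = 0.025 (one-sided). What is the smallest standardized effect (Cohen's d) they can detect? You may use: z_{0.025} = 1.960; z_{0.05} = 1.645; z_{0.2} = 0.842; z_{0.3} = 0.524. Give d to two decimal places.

For two independent groups of n = 63 each: d_min = (z_{α} + z_β)·√(2/n).
z-sum = 1.960 + 0.842 = 2.802.
d_min = 2.802 × √(2/63) = 2.802 × 0.1782 = 0.499.

d_min ≈ 0.50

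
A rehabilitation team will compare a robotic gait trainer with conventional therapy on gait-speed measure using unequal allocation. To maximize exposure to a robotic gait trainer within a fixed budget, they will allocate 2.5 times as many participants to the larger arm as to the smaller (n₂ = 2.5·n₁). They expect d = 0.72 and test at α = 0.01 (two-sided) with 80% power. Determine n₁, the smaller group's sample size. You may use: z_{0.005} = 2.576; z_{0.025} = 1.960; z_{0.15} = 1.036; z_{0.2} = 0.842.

With allocation ratio k = n₂/n₁ = 2.5, Var(x̄₁−x̄₂) = σ²(1/n₁ + 1/(k·n₁)) = σ²·(k+1)/(k·n₁).
So n₁ = (1 + 1/k)·((z_{α/2} + z_β)/d)² = 1.400 × (3.418/0.72)².
n₁ = 1.400 × 22.54 = 31.6.
Round up: n₁ = 32, giving n₂ = 2.5 × 32 = 80.

n₁ = 32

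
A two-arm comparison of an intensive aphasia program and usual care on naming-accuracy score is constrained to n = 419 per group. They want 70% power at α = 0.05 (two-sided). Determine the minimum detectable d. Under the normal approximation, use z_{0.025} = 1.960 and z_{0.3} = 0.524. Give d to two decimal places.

d_min ≈ 0.17

For two independent groups of n = 419 each: d_min = (z_{α/2} + z_β)·√(2/n).
z-sum = 1.960 + 0.524 = 2.484.
d_min = 2.484 × √(2/419) = 2.484 × 0.0691 = 0.172.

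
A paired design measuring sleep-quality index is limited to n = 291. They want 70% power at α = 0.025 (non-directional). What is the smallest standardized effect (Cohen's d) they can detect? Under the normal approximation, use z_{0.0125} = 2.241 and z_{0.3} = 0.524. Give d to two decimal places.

d_min ≈ 0.16

For a single sample (or paired design) of n = 291: d_min = (z_{α/2} + z_β)/√n.
z-sum = 2.241 + 0.524 = 2.765.
d_min = 2.765 / √291 = 2.765 / 17.059 = 0.162.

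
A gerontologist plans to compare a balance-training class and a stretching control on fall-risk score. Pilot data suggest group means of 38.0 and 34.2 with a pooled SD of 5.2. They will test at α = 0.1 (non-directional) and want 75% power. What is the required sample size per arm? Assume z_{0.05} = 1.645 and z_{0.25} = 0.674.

n = 21 per group

Cohen's d = |M₁ − M₂| / SD_pooled = |38.0 − 34.2| / 5.2 = 3.8 / 5.2 = 0.731.
For two independent groups with equal n: n = 2·((z_{α/2} + z_β) / d)².
z_{α/2} + z_β = 1.645 + 0.674 = 2.319.
n = 2 × (2.319 / 0.731)² = 2 × 3.172² = 2 × 10.06 = 20.1.
Round up to the next whole participant.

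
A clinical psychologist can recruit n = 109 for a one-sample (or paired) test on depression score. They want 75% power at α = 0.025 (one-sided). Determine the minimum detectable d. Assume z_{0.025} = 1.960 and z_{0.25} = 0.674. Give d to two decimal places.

d_min ≈ 0.25

For a single sample (or paired design) of n = 109: d_min = (z_{α} + z_β)/√n.
z-sum = 1.960 + 0.674 = 2.634.
d_min = 2.634 / √109 = 2.634 / 10.440 = 0.252.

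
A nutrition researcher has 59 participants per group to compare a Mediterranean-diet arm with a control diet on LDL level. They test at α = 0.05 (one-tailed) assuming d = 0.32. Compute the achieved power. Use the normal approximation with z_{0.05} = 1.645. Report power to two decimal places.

For two equal groups, power = Φ(d·√(n/2) − z_{α}).
d·√(n/2) = 0.32 × √(59/2) = 0.32 × 5.431 = 1.738.
z_β = 1.738 − 1.645 = 0.093.
Power = Φ(0.093) = 0.537.

power ≈ 0.54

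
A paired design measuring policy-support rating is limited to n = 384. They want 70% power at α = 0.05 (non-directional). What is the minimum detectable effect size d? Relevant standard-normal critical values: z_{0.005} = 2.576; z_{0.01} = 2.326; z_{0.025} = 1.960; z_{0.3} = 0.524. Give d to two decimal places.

For a single sample (or paired design) of n = 384: d_min = (z_{α/2} + z_β)/√n.
z-sum = 1.960 + 0.524 = 2.484.
d_min = 2.484 / √384 = 2.484 / 19.596 = 0.127.

d_min ≈ 0.13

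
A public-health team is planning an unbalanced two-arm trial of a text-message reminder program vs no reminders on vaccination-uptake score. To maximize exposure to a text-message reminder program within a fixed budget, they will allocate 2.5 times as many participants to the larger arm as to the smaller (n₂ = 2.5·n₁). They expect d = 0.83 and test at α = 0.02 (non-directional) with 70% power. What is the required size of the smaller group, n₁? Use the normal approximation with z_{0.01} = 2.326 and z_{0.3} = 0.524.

n₁ = 17

With allocation ratio k = n₂/n₁ = 2.5, Var(x̄₁−x̄₂) = σ²(1/n₁ + 1/(k·n₁)) = σ²·(k+1)/(k·n₁).
So n₁ = (1 + 1/k)·((z_{α/2} + z_β)/d)² = 1.400 × (2.850/0.83)².
n₁ = 1.400 × 11.79 = 16.5.
Round up: n₁ = 17, giving n₂ = ⌈2.5 × 17⌉ = ⌈42.5⌉ = 43.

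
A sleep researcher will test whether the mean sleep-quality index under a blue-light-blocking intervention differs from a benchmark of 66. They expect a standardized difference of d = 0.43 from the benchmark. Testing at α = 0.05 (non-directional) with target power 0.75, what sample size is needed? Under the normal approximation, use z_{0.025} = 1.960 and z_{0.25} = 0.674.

For a one-sample test: n = ((z_{α/2} + z_β) / d)².
z_{α/2} + z_β = 1.960 + 0.674 = 2.634.
n = (2.634 / 0.43)² = 6.126² = 37.52.
Round up.

n = 38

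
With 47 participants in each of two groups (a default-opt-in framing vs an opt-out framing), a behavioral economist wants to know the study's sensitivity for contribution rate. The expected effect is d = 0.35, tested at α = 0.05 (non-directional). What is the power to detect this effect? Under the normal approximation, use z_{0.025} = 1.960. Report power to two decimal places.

power ≈ 0.40

For two equal groups, power = Φ(d·√(n/2) − z_{α/2}).
d·√(n/2) = 0.35 × √(47/2) = 0.35 × 4.848 = 1.697.
z_β = 1.697 − 1.960 = -0.263.
Power = Φ(-0.263) = 0.396.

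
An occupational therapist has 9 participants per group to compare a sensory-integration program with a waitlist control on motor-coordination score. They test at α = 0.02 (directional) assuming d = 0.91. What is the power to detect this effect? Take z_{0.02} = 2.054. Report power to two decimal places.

power ≈ 0.45

For two equal groups, power = Φ(d·√(n/2) − z_{α}).
d·√(n/2) = 0.91 × √(9/2) = 0.91 × 2.121 = 1.930.
z_β = 1.930 − 2.054 = -0.124.
Power = Φ(-0.124) = 0.451.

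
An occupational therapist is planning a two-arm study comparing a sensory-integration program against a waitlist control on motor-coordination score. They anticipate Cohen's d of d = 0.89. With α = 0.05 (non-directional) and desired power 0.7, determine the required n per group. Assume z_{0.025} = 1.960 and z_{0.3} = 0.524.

n = 16 per group

For two independent groups with equal n: n = 2·((z_{α/2} + z_β) / d)².
z_{α/2} + z_β = 1.960 + 0.524 = 2.484.
n = 2 × (2.484 / 0.89)² = 2 × 2.791² = 2 × 7.79 = 15.6.
Round up to the next whole participant.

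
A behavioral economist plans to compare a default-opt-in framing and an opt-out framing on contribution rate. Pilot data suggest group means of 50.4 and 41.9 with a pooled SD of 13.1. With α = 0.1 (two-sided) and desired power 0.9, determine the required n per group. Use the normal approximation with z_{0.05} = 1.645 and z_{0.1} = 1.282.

n = 41 per group

Cohen's d = |M₁ − M₂| / SD_pooled = |50.4 − 41.9| / 13.1 = 8.5 / 13.1 = 0.649.
For two independent groups with equal n: n = 2·((z_{α/2} + z_β) / d)².
z_{α/2} + z_β = 1.645 + 1.282 = 2.927.
n = 2 × (2.927 / 0.649)² = 2 × 4.510² = 2 × 20.34 = 40.7.
Round up to the next whole participant.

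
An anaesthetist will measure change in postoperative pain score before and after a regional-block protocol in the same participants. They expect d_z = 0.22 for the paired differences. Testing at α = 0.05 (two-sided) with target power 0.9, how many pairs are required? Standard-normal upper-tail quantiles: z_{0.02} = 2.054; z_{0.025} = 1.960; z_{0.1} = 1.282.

For a paired (one-sample on differences) test: n = ((z_{α/2} + z_β) / d)².
z_{α/2} + z_β = 1.960 + 1.282 = 3.242.
n = (3.242 / 0.22)² = 14.736² = 217.16.
Round up.

n = 218 pairs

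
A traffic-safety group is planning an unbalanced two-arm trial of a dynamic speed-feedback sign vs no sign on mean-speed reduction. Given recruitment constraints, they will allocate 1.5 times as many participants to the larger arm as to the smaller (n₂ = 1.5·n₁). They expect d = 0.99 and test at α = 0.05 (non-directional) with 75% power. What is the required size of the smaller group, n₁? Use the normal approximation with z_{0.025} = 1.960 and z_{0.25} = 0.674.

n₁ = 12

With allocation ratio k = n₂/n₁ = 1.5, Var(x̄₁−x̄₂) = σ²(1/n₁ + 1/(k·n₁)) = σ²·(k+1)/(k·n₁).
So n₁ = (1 + 1/k)·((z_{α/2} + z_β)/d)² = 1.667 × (2.634/0.99)².
n₁ = 1.667 × 7.08 = 11.8.
Round up: n₁ = 12, giving n₂ = 1.5 × 12 = 18.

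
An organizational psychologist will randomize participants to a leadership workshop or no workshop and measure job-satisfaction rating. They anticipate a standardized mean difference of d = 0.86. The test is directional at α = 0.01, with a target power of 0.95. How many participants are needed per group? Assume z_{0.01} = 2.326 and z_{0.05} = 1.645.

For two independent groups with equal n: n = 2·((z_{α} + z_β) / d)².
z_{α} + z_β = 2.326 + 1.645 = 3.971.
n = 2 × (3.971 / 0.86)² = 2 × 4.617² = 2 × 21.32 = 42.6.
Round up to the next whole participant.

n = 43 per group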